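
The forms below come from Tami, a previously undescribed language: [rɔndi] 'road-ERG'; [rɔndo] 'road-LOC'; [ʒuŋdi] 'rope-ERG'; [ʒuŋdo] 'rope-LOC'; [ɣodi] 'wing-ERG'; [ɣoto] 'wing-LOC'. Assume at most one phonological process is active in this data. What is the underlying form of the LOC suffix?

The LOC suffix surfaces as [-do] and [-to], depending on the final segment of the stem.
By contrast the ERG suffix keeps its initial [d] throughout — that segment must be underlying.
So the underlying form is /-to/, and voiceless stops become voiced after a nasal.

/-to/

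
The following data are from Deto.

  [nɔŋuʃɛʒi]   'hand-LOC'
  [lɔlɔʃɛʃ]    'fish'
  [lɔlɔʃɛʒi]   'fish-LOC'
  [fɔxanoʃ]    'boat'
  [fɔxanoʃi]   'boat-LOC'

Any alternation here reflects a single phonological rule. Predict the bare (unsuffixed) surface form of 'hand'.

[nɔŋuʃɛʃ]

The root 'fish' surfaces as [lɔlɔʃɛʃ] and [lɔlɔʃɛʒi], with a stem-final [ʃ] ~ [ʒ] alternation.
If /ʃ/ were underlying and a rule turned it into [ʒ] before the LOC suffix, 'boat' would also alternate; but it has [ʃ] in both [fɔxanoʃ] and [fɔxanoʃi].
Therefore /ʒ/ is basic and [ʃ] is derived by word-final obstruent devoicing (voiced obstruents become voiceless word-finally).
From [nɔŋuʃɛʒi] the stem 'hand' is /nɔŋuʃɛʒ/; word-finally this yields [nɔŋuʃɛʃ].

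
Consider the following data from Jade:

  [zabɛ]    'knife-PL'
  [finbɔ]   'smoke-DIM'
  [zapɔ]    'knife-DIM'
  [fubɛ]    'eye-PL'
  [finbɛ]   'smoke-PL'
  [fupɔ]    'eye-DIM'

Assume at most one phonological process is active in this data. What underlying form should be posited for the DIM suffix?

/-pɔ/

The DIM suffix surfaces as [-bɔ] and [-pɔ], depending on the final segment of the stem.
The PL suffix, which begins with [b], is invariant after every stem; so [b] is not altered by any rule here.
So the underlying form is /-pɔ/, and voiceless stops become voiced after a nasal.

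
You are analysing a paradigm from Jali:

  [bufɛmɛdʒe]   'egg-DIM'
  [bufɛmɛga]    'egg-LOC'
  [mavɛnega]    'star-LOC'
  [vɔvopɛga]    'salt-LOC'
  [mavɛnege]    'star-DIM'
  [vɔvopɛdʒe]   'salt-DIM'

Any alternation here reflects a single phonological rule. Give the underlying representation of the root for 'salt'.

/vɔvopɛdʒ/

The root 'salt' surfaces as [vɔvopɛdʒe] and [vɔvopɛga], with a stem-final [dʒ] ~ [g] alternation.
Compare 'star', with invariant [g] in [mavɛnege] and [mavɛnega]: an analysis with underlying /g/ and a rule producing [dʒ] before the DIM suffix would wrongly predict alternation here too.
The alternation reflects depalatalization: palato-alveolar /dʒ/ becomes [g] when no front vowel follows. /dʒ/ is underlying.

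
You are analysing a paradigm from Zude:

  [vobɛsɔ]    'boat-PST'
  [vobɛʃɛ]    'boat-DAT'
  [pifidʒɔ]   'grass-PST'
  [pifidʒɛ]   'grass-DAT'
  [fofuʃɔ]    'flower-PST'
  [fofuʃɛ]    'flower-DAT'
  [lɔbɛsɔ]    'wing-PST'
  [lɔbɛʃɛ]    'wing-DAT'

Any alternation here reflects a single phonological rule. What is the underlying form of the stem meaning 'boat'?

/vobɛs/

'boat' shows [s] ~ [ʃ] at the end of the stem ([vobɛsɔ] vs [vobɛʃɛ]).
If /ʃ/ were underlying and a rule turned it into [s] before the PST suffix, 'flower' would also alternate; but it has [ʃ] in both [fofuʃɔ] and [fofuʃɛ].
The underlying segment must be /s/; /s/ becomes palato-alveolar [ʃ] before a front vowel, yielding [ʃ] there.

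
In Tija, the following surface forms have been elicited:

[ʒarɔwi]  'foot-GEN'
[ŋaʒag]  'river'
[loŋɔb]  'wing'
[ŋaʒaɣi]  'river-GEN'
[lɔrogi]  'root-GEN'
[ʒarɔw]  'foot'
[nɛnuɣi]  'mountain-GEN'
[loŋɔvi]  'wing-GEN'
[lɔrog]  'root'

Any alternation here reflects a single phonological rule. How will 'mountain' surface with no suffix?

The stem for 'river' ends in [g] in [ŋaʒag] but [ɣ] in [ŋaʒaɣi].
The stem 'root' ([lɔrog], [lɔrogi]) shows [g] unchanged in both environments, so [g] cannot be basic with [ɣ] derived before the GEN suffix.
The underlying segment must be /ɣ/; voiced fricatives become stops word-finally, yielding [g] there.
The one attested form of 'mountain', [nɛnuɣi], shows underlying /nɛnuɣ/. Applying the same rule word-finally gives [nɛnug].

[nɛnug]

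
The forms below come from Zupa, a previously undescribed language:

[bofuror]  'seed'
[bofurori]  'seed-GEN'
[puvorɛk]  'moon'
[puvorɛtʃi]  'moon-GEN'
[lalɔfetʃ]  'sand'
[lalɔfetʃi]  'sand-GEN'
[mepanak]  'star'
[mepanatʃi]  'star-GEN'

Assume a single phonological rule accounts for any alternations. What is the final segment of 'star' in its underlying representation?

The stem for 'star' ends in [k] in [mepanak] but [tʃ] in [mepanatʃi].
But 'sand' keeps [tʃ] in both environments ([lalɔfetʃ], [lalɔfetʃi]), so there is no rule changing /tʃ/ to [k] in isolation.
The underlying segment must be /k/; /k/ becomes palato-alveolar [tʃ] before a front vowel, yielding [tʃ] there.

/k/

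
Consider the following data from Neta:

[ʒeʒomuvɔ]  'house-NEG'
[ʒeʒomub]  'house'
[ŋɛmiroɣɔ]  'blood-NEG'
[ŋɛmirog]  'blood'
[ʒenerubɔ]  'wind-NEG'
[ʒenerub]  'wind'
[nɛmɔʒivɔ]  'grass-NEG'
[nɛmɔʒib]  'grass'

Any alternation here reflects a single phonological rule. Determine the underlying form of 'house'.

/ʒeʒomuv/

The stem for 'house' ends in [v] in [ʒeʒomuvɔ] but [b] in [ʒeʒomub].
If /b/ were underlying and a rule turned it into [v] before the NEG suffix, 'wind' would also alternate; but it has [b] in both [ʒenerubɔ] and [ʒenerub].
Therefore /v/ is basic and [b] is derived by word-final hardening (voiced fricatives become stops word-finally).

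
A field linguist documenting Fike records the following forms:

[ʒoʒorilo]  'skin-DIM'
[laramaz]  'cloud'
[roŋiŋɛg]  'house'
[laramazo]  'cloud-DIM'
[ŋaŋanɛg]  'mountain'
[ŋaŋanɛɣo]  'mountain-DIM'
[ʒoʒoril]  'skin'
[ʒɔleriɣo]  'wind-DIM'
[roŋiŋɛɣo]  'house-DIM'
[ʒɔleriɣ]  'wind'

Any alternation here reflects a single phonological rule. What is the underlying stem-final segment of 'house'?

'house' shows [g] ~ [ɣ] at the end of the stem ([roŋiŋɛg] vs [roŋiŋɛɣo]).
The stem 'wind' ([ʒɔleriɣ], [ʒɔleriɣo]) shows [ɣ] unchanged in both environments, so [ɣ] cannot be basic with [g] derived in isolation.
So /g/ is underlying, and a rule of intervocalic spirantization — voiced stops become fricatives between vowels — gives [ɣ].

/g/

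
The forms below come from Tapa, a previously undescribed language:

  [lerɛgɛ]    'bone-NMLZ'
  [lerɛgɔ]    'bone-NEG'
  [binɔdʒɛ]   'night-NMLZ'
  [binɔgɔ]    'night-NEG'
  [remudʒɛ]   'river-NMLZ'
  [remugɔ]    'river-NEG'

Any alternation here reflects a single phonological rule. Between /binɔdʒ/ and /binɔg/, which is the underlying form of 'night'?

The stem for 'night' ends in [dʒ] in [binɔdʒɛ] but [g] in [binɔgɔ].
Compare 'bone', with invariant [g] in [lerɛgɛ] and [lerɛgɔ]: an analysis with underlying /g/ and a rule producing [dʒ] before the NMLZ suffix would wrongly predict alternation here too.
Therefore /dʒ/ is basic and [g] is derived by depalatalization (palato-alveolar /dʒ/ becomes [g] when no front vowel follows).

/binɔdʒ/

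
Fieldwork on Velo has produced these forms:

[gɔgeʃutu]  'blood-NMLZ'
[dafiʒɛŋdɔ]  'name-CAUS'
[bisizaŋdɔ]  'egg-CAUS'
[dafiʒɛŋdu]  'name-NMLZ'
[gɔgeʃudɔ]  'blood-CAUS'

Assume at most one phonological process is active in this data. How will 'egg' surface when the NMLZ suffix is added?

[bisizaŋdu]

The NMLZ suffix surfaces as [-du] and [-tu], depending on the final segment of the stem.
By contrast the CAUS suffix keeps its initial [d] throughout — that segment must be underlying.
So the underlying form is /-tu/, and voiceless stops become voiced after a nasal.
After 'egg', which ends in a nasal, the suffix surfaces as [-du], giving [bisizaŋdu].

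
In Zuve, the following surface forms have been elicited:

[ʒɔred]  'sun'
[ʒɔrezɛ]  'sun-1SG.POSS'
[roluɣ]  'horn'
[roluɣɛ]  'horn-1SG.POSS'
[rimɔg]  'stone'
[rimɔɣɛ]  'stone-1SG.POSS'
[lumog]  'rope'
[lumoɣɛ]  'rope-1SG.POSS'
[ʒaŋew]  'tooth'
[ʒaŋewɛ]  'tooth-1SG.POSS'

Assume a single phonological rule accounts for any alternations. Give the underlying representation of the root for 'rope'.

The stem for 'rope' ends in [g] in [lumog] but [ɣ] in [lumoɣɛ].
Compare 'horn', with invariant [ɣ] in [roluɣ] and [roluɣɛ]: an analysis with underlying /ɣ/ and a rule producing [g] in isolation would wrongly predict alternation here too.
The underlying segment must be /g/; voiced stops become fricatives between vowels, yielding [ɣ] there.
Hence 'rope' is /lumog/ underlyingly.

/lumog/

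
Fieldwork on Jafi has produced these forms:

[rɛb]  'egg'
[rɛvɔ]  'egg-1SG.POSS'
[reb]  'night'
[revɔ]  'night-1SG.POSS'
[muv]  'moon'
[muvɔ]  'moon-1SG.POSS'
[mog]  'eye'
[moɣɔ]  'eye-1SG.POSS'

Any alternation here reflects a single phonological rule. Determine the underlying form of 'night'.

The root 'night' surfaces as [reb] and [revɔ], with a stem-final [b] ~ [v] alternation.
If /v/ were underlying and a rule turned it into [b] in isolation, 'moon' would also alternate; but it has [v] in both [muv] and [muvɔ].
The underlying segment must be /b/; voiced stops become fricatives between vowels, yielding [v] there.
Hence 'night' is /reb/ underlyingly.

/reb/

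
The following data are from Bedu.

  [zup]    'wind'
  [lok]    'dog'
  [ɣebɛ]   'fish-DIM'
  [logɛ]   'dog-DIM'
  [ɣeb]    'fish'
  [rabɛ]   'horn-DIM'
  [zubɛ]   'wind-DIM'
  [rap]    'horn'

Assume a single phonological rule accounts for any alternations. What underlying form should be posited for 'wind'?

'wind' shows [p] ~ [b] at the end of the stem ([zup] vs [zubɛ]).
Compare 'fish', with invariant [b] in [ɣeb] and [ɣebɛ]: an analysis with underlying /b/ and a rule producing [p] in isolation would wrongly predict alternation here too.
The underlying segment must be /p/; voiceless stops become voiced between vowels, yielding [b] there.
Hence 'wind' is /zup/ underlyingly.

/zup/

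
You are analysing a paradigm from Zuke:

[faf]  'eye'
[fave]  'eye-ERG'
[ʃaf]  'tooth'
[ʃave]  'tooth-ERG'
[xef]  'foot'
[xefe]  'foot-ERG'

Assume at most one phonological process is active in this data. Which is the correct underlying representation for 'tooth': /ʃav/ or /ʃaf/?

'tooth' shows [f] ~ [v] at the end of the stem ([ʃaf] vs [ʃave]).
If /f/ were underlying and a rule turned it into [v] before the ERG suffix, 'foot' would also alternate; but it has [f] in both [xef] and [xefe].
Therefore /v/ is basic and [f] is derived by word-final obstruent devoicing (voiced obstruents become voiceless word-finally).

/ʃav/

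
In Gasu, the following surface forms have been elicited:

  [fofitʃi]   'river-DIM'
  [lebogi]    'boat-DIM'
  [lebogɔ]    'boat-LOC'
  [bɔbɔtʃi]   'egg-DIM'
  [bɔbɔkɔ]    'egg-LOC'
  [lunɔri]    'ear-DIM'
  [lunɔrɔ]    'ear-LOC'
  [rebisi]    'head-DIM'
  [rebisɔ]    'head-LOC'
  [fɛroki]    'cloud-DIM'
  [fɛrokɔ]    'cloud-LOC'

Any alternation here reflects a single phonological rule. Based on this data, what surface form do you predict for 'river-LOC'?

[fofikɔ]

In [bɔbɔtʃi] and [bɔbɔkɔ] the final segment of 'egg' alternates: [tʃ] ~ [k].
Compare 'cloud', with invariant [k] in [fɛroki] and [fɛrokɔ]: an analysis with underlying /k/ and a rule producing [tʃ] before the DIM suffix would wrongly predict alternation here too.
Therefore /tʃ/ is basic and [k] is derived by depalatalization (palato-alveolar /tʃ/ becomes [k] when no front vowel follows).
From [fofitʃi] the stem 'river' is /fofitʃ/; when no front vowel follows this yields [fofikɔ].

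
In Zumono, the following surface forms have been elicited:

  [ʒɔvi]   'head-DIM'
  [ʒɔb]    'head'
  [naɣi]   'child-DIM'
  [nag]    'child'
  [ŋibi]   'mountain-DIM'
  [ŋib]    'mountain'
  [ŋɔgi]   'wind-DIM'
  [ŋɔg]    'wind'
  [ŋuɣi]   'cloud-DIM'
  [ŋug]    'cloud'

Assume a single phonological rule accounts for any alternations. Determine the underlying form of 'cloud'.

'cloud' shows [ɣ] ~ [g] at the end of the stem ([ŋuɣi] vs [ŋug]).
The stem 'wind' ([ŋɔgi], [ŋɔg]) shows [g] unchanged in both environments, so [g] cannot be basic with [ɣ] derived before the DIM suffix.
The underlying segment must be /ɣ/; voiced fricatives become stops word-finally, yielding [g] there.

/ŋuɣ/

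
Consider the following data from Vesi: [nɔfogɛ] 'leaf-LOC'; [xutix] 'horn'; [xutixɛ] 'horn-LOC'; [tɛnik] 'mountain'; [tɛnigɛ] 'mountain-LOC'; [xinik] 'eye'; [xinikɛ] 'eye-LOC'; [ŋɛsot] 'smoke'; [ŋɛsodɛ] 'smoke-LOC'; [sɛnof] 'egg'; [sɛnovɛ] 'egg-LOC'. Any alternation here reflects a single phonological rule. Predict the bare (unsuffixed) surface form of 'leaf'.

[nɔfok]

The root 'mountain' surfaces as [tɛnik] and [tɛnigɛ], with a stem-final [k] ~ [g] alternation.
Compare 'eye', with invariant [k] in [xinik] and [xinikɛ]: an analysis with underlying /k/ and a rule producing [g] before the LOC suffix would wrongly predict alternation here too.
The underlying segment must be /g/; voiced obstruents become voiceless word-finally, yielding [k] there.
From [nɔfogɛ] the stem 'leaf' is /nɔfog/; word-finally this yields [nɔfok].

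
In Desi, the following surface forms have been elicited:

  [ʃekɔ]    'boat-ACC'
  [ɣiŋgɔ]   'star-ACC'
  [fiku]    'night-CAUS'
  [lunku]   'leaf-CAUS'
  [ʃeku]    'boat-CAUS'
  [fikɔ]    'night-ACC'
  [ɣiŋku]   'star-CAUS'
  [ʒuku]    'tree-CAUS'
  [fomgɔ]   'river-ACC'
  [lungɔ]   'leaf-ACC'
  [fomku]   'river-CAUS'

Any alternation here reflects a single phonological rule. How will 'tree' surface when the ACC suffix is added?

The ACC suffix surfaces as [-gɔ] and [-kɔ], depending on the final segment of the stem.
The CAUS suffix, which begins with [k], is invariant after every stem; so [k] is not altered by any rule here.
The ACC suffix is therefore /-gɔ/ underlyingly, with post-vocalic devoicing: voiced stops become voiceless after a vowel.
After 'tree', which ends in a vowel, the suffix surfaces as [-kɔ], giving [ʒukɔ].

[ʒukɔ]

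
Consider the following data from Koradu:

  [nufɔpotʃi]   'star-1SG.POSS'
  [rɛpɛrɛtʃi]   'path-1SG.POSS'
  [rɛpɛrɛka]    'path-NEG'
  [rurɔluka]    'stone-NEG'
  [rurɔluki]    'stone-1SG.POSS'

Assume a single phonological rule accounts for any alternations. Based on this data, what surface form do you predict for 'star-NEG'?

In [rɛpɛrɛka] and [rɛpɛrɛtʃi] the final segment of 'path' alternates: [k] ~ [tʃ].
The stem 'stone' ([rurɔluka], [rurɔluki]) shows [k] unchanged in both environments, so [k] cannot be basic with [tʃ] derived before the 1SG.POSS suffix.
The alternation reflects depalatalization: palato-alveolar /tʃ/ becomes [k] when no front vowel follows. /tʃ/ is underlying.
From [nufɔpotʃi] the stem 'star' is /nufɔpotʃ/; when no front vowel follows this yields [nufɔpoka].

[nufɔpoka]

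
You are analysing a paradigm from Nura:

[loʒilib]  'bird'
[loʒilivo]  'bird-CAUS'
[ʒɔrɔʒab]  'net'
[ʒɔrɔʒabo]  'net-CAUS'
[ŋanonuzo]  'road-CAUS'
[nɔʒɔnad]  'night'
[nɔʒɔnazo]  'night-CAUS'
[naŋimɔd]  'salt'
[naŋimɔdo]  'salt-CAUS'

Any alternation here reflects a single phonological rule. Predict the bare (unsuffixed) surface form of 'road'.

[ŋanonud]

The root 'night' surfaces as [nɔʒɔnad] and [nɔʒɔnazo], with a stem-final [d] ~ [z] alternation.
Compare 'salt', with invariant [d] in [naŋimɔd] and [naŋimɔdo]: an analysis with underlying /d/ and a rule producing [z] before the CAUS suffix would wrongly predict alternation here too.
So /z/ is underlying, and a rule of word-final hardening — voiced fricatives become stops word-finally — gives [d].
From [ŋanonuzo] the stem 'road' is /ŋanonuz/; word-finally this yields [ŋanonud].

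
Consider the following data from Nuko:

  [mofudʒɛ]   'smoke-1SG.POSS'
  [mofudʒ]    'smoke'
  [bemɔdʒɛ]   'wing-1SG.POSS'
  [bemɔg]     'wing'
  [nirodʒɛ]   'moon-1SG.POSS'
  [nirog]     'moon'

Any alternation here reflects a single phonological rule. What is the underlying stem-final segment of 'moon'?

/g/

'moon' shows [dʒ] ~ [g] at the end of the stem ([nirodʒɛ] vs [nirog]).
If /dʒ/ were underlying and a rule turned it into [g] in isolation, 'smoke' would also alternate; but it has [dʒ] in both [mofudʒɛ] and [mofudʒ].
So /g/ is underlying, and a rule of palatalization before a front vowel — /g/ becomes palato-alveolar [dʒ] before a front vowel — gives [dʒ].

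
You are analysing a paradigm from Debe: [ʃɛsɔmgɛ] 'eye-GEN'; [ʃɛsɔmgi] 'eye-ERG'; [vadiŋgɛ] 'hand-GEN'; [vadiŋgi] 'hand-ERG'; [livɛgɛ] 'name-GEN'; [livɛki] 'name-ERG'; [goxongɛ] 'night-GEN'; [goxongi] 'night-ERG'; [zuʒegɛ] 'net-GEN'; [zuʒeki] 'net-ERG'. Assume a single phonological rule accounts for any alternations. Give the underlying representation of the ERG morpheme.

/-ki/

The ERG morpheme has two allomorphs, [-gi] and [-ki].
The GEN suffix, which begins with [g], is invariant after every stem; so [g] is not altered by any rule here.
So the underlying form is /-ki/, and voiceless stops become voiced after a nasal.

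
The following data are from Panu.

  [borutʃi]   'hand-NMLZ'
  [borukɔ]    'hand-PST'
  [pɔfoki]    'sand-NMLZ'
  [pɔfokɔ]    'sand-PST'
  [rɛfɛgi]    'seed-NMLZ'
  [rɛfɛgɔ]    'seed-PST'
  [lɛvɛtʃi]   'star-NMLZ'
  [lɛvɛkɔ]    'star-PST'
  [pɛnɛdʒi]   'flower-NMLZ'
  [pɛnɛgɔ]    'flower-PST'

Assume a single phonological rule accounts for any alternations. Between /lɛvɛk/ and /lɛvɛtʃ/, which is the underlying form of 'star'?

/lɛvɛtʃ/

In [lɛvɛtʃi] and [lɛvɛkɔ] the final segment of 'star' alternates: [tʃ] ~ [k].
But 'sand' keeps [k] in both environments ([pɔfoki], [pɔfokɔ]), so there is no rule changing /k/ to [tʃ] before the NMLZ suffix.
Therefore /tʃ/ is basic and [k] is derived by depalatalization (palato-alveolar /tʃ/ and /dʒ/ become [k] and [g] when no front vowel follows).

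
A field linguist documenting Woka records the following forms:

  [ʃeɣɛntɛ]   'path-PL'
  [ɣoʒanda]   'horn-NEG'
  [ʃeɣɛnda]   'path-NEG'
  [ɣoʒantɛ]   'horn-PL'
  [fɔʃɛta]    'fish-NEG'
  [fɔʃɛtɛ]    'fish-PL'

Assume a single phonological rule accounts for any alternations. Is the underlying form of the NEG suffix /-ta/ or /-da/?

/-da/

The NEG suffix surfaces as [-da] and [-ta], depending on the final segment of the stem.
The PL suffix, which begins with [t], is invariant after every stem; so [t] is not altered by any rule here.
The NEG suffix is therefore /-da/ underlyingly, with post-vocalic devoicing: voiced stops become voiceless after a vowel.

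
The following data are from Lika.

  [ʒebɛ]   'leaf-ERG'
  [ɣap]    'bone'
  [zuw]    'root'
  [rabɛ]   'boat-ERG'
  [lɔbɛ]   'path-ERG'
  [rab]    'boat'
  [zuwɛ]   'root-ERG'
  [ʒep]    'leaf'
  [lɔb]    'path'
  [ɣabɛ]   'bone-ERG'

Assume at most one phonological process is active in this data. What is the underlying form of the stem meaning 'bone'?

The root 'bone' surfaces as [ɣabɛ] and [ɣap], with a stem-final [b] ~ [p] alternation.
Compare 'path', with invariant [b] in [lɔbɛ] and [lɔb]: an analysis with underlying /b/ and a rule producing [p] in isolation would wrongly predict alternation here too.
The alternation reflects intervocalic voicing: voiceless stops become voiced between vowels. /p/ is underlying.
So 'bone' = /ɣap/.

/ɣap/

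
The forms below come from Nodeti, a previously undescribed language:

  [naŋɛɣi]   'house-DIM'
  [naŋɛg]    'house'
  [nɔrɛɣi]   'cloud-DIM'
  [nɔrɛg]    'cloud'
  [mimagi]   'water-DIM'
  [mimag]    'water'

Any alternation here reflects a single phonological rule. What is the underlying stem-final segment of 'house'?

The root 'house' surfaces as [naŋɛɣi] and [naŋɛg], with a stem-final [ɣ] ~ [g] alternation.
But 'water' keeps [g] in both environments ([mimagi], [mimag]), so there is no rule changing /g/ to [ɣ] before the DIM suffix.
Therefore /ɣ/ is basic and [g] is derived by word-final hardening (voiced fricatives become stops word-finally).

/ɣ/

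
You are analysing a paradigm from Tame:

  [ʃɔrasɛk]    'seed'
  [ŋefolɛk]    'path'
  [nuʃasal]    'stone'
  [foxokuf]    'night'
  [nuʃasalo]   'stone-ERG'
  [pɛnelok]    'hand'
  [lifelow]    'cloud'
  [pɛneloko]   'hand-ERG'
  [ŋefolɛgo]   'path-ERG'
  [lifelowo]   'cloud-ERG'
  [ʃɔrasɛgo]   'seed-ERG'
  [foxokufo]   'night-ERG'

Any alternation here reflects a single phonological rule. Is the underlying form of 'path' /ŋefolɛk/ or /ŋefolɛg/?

/ŋefolɛg/

The stem for 'path' ends in [k] in [ŋefolɛk] but [g] in [ŋefolɛgo].
Compare 'hand', with invariant [k] in [pɛnelok] and [pɛneloko]: an analysis with underlying /k/ and a rule producing [g] before the ERG suffix would wrongly predict alternation here too.
Therefore /g/ is basic and [k] is derived by word-final obstruent devoicing (voiced obstruents become voiceless word-finally).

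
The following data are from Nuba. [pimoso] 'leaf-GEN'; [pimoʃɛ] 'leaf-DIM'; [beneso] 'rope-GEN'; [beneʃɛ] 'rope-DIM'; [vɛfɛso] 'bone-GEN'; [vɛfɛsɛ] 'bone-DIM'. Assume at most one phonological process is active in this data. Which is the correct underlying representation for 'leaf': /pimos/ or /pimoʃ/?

The root 'leaf' surfaces as [pimoso] and [pimoʃɛ], with a stem-final [s] ~ [ʃ] alternation.
Compare 'bone', with invariant [s] in [vɛfɛso] and [vɛfɛsɛ]: an analysis with underlying /s/ and a rule producing [ʃ] before the DIM suffix would wrongly predict alternation here too.
The alternation reflects depalatalization: palato-alveolar /ʃ/ becomes [s] when no front vowel follows. /ʃ/ is underlying.

/pimoʃ/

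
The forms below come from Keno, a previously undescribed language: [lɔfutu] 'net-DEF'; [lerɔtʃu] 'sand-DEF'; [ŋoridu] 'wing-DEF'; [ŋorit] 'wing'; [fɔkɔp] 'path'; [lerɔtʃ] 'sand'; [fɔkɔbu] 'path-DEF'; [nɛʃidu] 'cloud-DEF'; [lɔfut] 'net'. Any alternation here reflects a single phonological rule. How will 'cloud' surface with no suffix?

The root 'wing' surfaces as [ŋoridu] and [ŋorit], with a stem-final [d] ~ [t] alternation.
The stem 'net' ([lɔfutu], [lɔfut]) shows [t] unchanged in both environments, so [t] cannot be basic with [d] derived before the DEF suffix.
The underlying segment must be /d/; voiced obstruents become voiceless word-finally, yielding [t] there.
From [nɛʃidu] the stem 'cloud' is /nɛʃid/; word-finally this yields [nɛʃit].

[nɛʃit]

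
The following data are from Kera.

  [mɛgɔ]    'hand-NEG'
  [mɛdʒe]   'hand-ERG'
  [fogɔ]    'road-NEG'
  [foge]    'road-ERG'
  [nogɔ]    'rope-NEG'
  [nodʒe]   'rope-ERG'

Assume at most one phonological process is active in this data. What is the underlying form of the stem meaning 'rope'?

/nodʒ/

The root 'rope' surfaces as [nogɔ] and [nodʒe], with a stem-final [g] ~ [dʒ] alternation.
But 'road' keeps [g] in both environments ([fogɔ], [foge]), so there is no rule changing /g/ to [dʒ] before the ERG suffix.
The underlying segment must be /dʒ/; palato-alveolar /dʒ/ becomes [g] when no front vowel follows, yielding [g] there.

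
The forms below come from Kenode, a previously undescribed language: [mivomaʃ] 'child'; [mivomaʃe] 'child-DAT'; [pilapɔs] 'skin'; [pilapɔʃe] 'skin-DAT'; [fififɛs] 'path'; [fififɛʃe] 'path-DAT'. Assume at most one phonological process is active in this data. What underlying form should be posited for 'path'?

The root 'path' surfaces as [fififɛs] and [fififɛʃe], with a stem-final [s] ~ [ʃ] alternation.
If /ʃ/ were underlying and a rule turned it into [s] in isolation, 'child' would also alternate; but it has [ʃ] in both [mivomaʃ] and [mivomaʃe].
The underlying segment must be /s/; /s/ becomes palato-alveolar [ʃ] before a front vowel, yielding [ʃ] there.
Hence 'path' is /fififɛs/ underlyingly.

/fififɛs/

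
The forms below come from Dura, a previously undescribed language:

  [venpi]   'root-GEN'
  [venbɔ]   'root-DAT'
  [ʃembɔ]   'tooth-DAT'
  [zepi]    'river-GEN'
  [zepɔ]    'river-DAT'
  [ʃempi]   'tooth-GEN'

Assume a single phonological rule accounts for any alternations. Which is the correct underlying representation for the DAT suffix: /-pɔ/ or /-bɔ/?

The DAT morpheme has two allomorphs, [-bɔ] and [-pɔ].
By contrast the GEN suffix keeps its initial [p] throughout — that segment must be underlying.
So the underlying form is /-bɔ/, and voiced stops become voiceless after a vowel.

/-bɔ/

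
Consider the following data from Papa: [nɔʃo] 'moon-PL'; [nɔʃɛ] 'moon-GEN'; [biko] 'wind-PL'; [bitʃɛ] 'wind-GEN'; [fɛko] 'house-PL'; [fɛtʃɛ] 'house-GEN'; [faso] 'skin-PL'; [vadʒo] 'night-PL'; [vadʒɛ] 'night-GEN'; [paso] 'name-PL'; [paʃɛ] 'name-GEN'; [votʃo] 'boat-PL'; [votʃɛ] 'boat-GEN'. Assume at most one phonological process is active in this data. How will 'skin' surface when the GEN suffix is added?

The stem for 'name' ends in [s] in [paso] but [ʃ] in [paʃɛ].
If /ʃ/ were underlying and a rule turned it into [s] before the PL suffix, 'moon' would also alternate; but it has [ʃ] in both [nɔʃo] and [nɔʃɛ].
Therefore /s/ is basic and [ʃ] is derived by palatalization before a front vowel (/k/ and /s/ become palato-alveolar [tʃ] and [ʃ] before a front vowel).
From [faso] the stem 'skin' is /fas/; before a front vowel this yields [faʃɛ].

[faʃɛ]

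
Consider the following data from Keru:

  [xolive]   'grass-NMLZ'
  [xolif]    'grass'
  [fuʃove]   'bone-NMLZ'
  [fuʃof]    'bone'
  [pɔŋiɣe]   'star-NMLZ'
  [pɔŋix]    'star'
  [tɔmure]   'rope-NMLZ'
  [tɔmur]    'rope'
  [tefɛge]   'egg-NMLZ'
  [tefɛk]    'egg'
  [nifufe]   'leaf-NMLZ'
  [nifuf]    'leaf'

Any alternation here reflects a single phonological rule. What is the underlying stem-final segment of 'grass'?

The root 'grass' surfaces as [xolive] and [xolif], with a stem-final [v] ~ [f] alternation.
If /f/ were underlying and a rule turned it into [v] before the NMLZ suffix, 'leaf' would also alternate; but it has [f] in both [nifufe] and [nifuf].
The alternation reflects word-final obstruent devoicing: voiced obstruents become voiceless word-finally. /v/ is underlying.

/v/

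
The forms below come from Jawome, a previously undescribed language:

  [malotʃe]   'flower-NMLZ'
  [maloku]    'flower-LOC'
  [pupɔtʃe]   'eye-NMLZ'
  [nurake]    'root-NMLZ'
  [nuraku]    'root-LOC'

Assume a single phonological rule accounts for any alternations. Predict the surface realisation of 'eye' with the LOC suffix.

The root 'flower' surfaces as [malotʃe] and [maloku], with a stem-final [tʃ] ~ [k] alternation.
If /k/ were underlying and a rule turned it into [tʃ] before the NMLZ suffix, 'root' would also alternate; but it has [k] in both [nurake] and [nuraku].
The underlying segment must be /tʃ/; palato-alveolar /tʃ/ becomes [k] when no front vowel follows, yielding [k] there.
The one attested form of 'eye', [pupɔtʃe], shows underlying /pupɔtʃ/. Applying the same rule when no front vowel follows gives [pupɔku].

[pupɔku]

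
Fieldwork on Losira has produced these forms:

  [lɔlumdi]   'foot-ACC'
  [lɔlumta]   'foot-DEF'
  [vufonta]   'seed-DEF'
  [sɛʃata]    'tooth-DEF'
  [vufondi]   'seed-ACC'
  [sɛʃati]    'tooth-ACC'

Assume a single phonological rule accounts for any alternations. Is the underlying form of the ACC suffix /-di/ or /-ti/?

/-di/

The ACC suffix surfaces as [-di] and [-ti], depending on the final segment of the stem.
By contrast the DEF suffix keeps its initial [t] throughout — that segment must be underlying.
So the underlying form is /-di/, and voiced stops become voiceless after a vowel.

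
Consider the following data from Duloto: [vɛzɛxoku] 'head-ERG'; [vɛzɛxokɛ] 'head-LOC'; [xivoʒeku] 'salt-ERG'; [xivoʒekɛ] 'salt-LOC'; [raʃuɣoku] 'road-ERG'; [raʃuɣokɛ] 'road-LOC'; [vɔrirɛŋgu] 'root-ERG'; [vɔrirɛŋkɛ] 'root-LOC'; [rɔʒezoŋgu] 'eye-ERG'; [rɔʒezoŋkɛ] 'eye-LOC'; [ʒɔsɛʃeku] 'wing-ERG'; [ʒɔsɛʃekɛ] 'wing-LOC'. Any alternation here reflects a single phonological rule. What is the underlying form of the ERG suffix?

/-gu/

The ERG morpheme has two allomorphs, [-gu] and [-ku].
By contrast the LOC suffix keeps its initial [k] throughout — that segment must be underlying.
The ERG suffix is therefore /-gu/ underlyingly, with post-vocalic devoicing: voiced stops become voiceless after a vowel.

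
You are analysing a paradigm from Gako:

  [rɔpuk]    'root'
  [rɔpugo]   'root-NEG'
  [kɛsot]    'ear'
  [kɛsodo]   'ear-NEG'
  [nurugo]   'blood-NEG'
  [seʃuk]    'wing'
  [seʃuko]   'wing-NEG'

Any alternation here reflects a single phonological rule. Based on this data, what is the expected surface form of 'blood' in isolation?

The stem for 'root' ends in [k] in [rɔpuk] but [g] in [rɔpugo].
The stem 'wing' ([seʃuk], [seʃuko]) shows [k] unchanged in both environments, so [k] cannot be basic with [g] derived before the NEG suffix.
The alternation reflects word-final obstruent devoicing: voiced obstruents become voiceless word-finally. /g/ is underlying.
From [nurugo] the stem 'blood' is /nurug/; word-finally this yields [nuruk].

[nuruk]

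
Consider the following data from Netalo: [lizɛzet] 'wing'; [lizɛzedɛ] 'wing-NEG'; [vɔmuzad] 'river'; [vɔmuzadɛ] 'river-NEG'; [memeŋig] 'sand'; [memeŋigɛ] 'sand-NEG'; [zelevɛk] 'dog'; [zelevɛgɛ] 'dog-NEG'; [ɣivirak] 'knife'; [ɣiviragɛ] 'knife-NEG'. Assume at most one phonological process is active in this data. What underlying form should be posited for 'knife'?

/ɣivirak/

The root 'knife' surfaces as [ɣivirak] and [ɣiviragɛ], with a stem-final [k] ~ [g] alternation.
If /g/ were underlying and a rule turned it into [k] in isolation, 'sand' would also alternate; but it has [g] in both [memeŋig] and [memeŋigɛ].
So /k/ is underlying, and a rule of intervocalic voicing — voiceless stops become voiced between vowels — gives [g].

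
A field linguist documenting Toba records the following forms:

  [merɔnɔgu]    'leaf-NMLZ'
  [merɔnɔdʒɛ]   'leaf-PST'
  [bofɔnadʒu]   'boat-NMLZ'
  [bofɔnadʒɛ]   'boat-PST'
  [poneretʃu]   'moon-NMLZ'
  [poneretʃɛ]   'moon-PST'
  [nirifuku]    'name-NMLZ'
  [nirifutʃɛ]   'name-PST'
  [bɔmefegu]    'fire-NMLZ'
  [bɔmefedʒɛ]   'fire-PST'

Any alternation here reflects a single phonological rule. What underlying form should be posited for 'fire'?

/bɔmefeg/

'fire' shows [g] ~ [dʒ] at the end of the stem ([bɔmefegu] vs [bɔmefedʒɛ]).
If /dʒ/ were underlying and a rule turned it into [g] before the NMLZ suffix, 'boat' would also alternate; but it has [dʒ] in both [bofɔnadʒu] and [bofɔnadʒɛ].
The alternation reflects palatalization before a front vowel: /k/ and /g/ become palato-alveolar [tʃ] and [dʒ] before a front vowel. /g/ is underlying.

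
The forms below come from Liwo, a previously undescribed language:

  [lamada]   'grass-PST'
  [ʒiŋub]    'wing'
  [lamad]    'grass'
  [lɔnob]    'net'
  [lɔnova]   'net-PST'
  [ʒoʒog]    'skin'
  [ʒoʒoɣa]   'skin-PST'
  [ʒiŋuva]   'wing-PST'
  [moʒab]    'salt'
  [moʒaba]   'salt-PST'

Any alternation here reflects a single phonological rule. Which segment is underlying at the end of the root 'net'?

/v/

The stem for 'net' ends in [b] in [lɔnob] but [v] in [lɔnova].
If /b/ were underlying and a rule turned it into [v] before the PST suffix, 'salt' would also alternate; but it has [b] in both [moʒab] and [moʒaba].
Therefore /v/ is basic and [b] is derived by word-final hardening (voiced fricatives become stops word-finally).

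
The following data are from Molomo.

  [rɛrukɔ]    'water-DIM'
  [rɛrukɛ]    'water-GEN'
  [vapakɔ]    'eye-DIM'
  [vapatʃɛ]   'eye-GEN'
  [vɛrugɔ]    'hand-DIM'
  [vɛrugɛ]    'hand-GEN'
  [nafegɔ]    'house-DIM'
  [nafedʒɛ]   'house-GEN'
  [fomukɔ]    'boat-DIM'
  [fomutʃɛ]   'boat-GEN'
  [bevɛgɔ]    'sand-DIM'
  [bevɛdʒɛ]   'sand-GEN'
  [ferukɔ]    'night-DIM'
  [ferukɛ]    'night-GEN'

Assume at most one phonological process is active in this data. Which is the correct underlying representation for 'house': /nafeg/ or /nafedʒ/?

'house' shows [g] ~ [dʒ] at the end of the stem ([nafegɔ] vs [nafedʒɛ]).
The stem 'hand' ([vɛrugɔ], [vɛrugɛ]) shows [g] unchanged in both environments, so [g] cannot be basic with [dʒ] derived before the GEN suffix.
The alternation reflects depalatalization: palato-alveolar /tʃ/ and /dʒ/ become [k] and [g] when no front vowel follows. /dʒ/ is underlying.

/nafedʒ/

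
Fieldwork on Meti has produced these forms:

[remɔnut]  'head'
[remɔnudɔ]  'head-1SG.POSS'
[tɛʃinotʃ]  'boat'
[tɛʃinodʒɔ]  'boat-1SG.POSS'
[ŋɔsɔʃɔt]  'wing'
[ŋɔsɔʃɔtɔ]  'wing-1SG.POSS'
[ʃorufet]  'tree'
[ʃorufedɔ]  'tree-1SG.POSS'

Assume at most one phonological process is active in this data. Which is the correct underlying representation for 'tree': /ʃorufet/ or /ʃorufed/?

/ʃorufed/

The root 'tree' surfaces as [ʃorufet] and [ʃorufedɔ], with a stem-final [t] ~ [d] alternation.
Compare 'wing', with invariant [t] in [ŋɔsɔʃɔt] and [ŋɔsɔʃɔtɔ]: an analysis with underlying /t/ and a rule producing [d] before the 1SG.POSS suffix would wrongly predict alternation here too.
The underlying segment must be /d/; voiced obstruents become voiceless word-finally, yielding [t] there.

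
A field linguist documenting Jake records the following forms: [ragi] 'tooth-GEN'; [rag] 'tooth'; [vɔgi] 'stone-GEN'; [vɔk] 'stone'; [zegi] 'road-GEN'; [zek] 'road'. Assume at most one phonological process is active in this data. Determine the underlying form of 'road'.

/zek/

The stem for 'road' ends in [g] in [zegi] but [k] in [zek].
If /g/ were underlying and a rule turned it into [k] in isolation, 'tooth' would also alternate; but it has [g] in both [ragi] and [rag].
The underlying segment must be /k/; voiceless stops become voiced between vowels, yielding [g] there.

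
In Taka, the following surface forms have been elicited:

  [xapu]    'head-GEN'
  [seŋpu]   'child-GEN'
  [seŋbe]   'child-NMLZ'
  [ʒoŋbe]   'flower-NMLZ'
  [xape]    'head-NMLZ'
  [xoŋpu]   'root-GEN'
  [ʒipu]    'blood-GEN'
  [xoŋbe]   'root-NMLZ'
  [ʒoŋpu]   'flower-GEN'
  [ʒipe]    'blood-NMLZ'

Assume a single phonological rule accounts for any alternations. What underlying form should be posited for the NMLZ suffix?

/-be/

The NMLZ morpheme has two allomorphs, [-be] and [-pe].
By contrast the GEN suffix keeps its initial [p] throughout — that segment must be underlying.
The NMLZ suffix is therefore /-be/ underlyingly, with post-vocalic devoicing: voiced stops become voiceless after a vowel.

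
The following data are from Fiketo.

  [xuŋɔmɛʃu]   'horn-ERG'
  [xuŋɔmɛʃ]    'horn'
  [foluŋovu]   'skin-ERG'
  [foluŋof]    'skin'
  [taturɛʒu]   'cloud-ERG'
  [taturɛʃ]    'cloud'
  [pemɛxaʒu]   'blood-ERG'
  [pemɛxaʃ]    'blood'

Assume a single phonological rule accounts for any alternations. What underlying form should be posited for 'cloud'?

/taturɛʒ/

The root 'cloud' surfaces as [taturɛʒu] and [taturɛʃ], with a stem-final [ʒ] ~ [ʃ] alternation.
The stem 'horn' ([xuŋɔmɛʃu], [xuŋɔmɛʃ]) shows [ʃ] unchanged in both environments, so [ʃ] cannot be basic with [ʒ] derived before the ERG suffix.
So /ʒ/ is underlying, and a rule of word-final obstruent devoicing — voiced obstruents become voiceless word-finally — gives [ʃ].
The underlying form of 'cloud' is therefore /taturɛʒ/.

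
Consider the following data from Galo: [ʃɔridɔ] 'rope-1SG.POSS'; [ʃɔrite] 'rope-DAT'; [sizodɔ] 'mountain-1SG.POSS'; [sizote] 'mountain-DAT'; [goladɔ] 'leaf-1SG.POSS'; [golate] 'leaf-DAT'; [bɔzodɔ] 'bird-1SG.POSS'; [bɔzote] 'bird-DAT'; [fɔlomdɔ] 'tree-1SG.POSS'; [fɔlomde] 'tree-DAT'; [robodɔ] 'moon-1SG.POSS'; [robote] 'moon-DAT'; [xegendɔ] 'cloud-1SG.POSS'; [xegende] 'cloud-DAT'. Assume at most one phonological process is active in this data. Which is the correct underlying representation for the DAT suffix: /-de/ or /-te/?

The DAT suffix surfaces as [-de] and [-te], depending on the final segment of the stem.
By contrast the 1SG.POSS suffix keeps its initial [d] throughout — that segment must be underlying.
The DAT suffix is therefore /-te/ underlyingly, with post-nasal voicing: voiceless stops become voiced after a nasal.

/-te/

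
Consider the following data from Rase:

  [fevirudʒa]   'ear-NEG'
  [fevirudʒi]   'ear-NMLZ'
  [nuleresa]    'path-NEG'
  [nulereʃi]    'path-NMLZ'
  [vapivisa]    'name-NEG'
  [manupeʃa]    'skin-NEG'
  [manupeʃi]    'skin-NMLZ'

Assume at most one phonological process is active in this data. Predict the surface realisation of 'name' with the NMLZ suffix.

The root 'path' surfaces as [nuleresa] and [nulereʃi], with a stem-final [s] ~ [ʃ] alternation.
The stem 'skin' ([manupeʃa], [manupeʃi]) shows [ʃ] unchanged in both environments, so [ʃ] cannot be basic with [s] derived before the NEG suffix.
The underlying segment must be /s/; /s/ becomes palato-alveolar [ʃ] before a front vowel, yielding [ʃ] there.
From [vapivisa] the stem 'name' is /vapivis/; before a front vowel this yields [vapiviʃi].

[vapiviʃi]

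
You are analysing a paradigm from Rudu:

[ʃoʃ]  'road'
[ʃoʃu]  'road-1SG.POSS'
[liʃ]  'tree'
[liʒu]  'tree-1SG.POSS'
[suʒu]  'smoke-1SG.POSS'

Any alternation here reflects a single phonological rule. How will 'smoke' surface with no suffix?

The root 'tree' surfaces as [liʃ] and [liʒu], with a stem-final [ʃ] ~ [ʒ] alternation.
Compare 'road', with invariant [ʃ] in [ʃoʃ] and [ʃoʃu]: an analysis with underlying /ʃ/ and a rule producing [ʒ] before the 1SG.POSS suffix would wrongly predict alternation here too.
So /ʒ/ is underlying, and a rule of word-final obstruent devoicing — voiced obstruents become voiceless word-finally — gives [ʃ].
The one attested form of 'smoke', [suʒu], shows underlying /suʒ/. Applying the same rule word-finally gives [suʃ].

[suʃ]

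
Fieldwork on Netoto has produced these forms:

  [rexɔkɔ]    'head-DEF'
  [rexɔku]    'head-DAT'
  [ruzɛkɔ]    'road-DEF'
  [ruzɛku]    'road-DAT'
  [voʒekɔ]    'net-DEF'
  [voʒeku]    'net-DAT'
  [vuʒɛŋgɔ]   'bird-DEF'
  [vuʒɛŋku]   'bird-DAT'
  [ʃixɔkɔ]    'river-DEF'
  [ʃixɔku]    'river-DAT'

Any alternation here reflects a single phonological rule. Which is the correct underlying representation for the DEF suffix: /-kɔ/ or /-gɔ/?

The DEF morpheme has two allomorphs, [-gɔ] and [-kɔ].
By contrast the DAT suffix keeps its initial [k] throughout — that segment must be underlying.
The DEF suffix is therefore /-gɔ/ underlyingly, with post-vocalic devoicing: voiced stops become voiceless after a vowel.

/-gɔ/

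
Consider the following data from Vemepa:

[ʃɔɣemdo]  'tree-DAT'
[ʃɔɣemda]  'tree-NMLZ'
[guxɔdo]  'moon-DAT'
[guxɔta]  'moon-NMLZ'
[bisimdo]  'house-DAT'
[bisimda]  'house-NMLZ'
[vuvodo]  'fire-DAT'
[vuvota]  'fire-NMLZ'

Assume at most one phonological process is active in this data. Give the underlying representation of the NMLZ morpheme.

The NMLZ morpheme has two allomorphs, [-da] and [-ta].
The DAT suffix, which begins with [d], is invariant after every stem; so [d] is not altered by any rule here.
So the underlying form is /-ta/, and voiceless stops become voiced after a nasal.

/-ta/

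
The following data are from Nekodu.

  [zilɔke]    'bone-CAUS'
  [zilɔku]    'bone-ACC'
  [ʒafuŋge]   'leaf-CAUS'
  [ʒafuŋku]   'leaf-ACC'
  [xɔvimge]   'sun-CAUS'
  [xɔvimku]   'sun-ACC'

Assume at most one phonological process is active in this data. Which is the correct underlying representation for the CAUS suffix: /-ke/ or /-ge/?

/-ge/

The CAUS suffix surfaces as [-ge] and [-ke], depending on the final segment of the stem.
The ACC suffix, which begins with [k], is invariant after every stem; so [k] is not altered by any rule here.
So the underlying form is /-ge/, and voiced stops become voiceless after a vowel.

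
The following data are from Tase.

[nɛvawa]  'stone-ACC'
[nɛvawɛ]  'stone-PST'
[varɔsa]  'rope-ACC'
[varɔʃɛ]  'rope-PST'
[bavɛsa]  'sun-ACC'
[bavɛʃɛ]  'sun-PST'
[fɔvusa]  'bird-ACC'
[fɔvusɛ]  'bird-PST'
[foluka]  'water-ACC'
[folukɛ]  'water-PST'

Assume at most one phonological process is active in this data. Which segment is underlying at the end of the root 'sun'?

/ʃ/

The stem for 'sun' ends in [s] in [bavɛsa] but [ʃ] in [bavɛʃɛ].
The stem 'bird' ([fɔvusa], [fɔvusɛ]) shows [s] unchanged in both environments, so [s] cannot be basic with [ʃ] derived before the PST suffix.
Therefore /ʃ/ is basic and [s] is derived by depalatalization (palato-alveolar /ʃ/ becomes [s] when no front vowel follows).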